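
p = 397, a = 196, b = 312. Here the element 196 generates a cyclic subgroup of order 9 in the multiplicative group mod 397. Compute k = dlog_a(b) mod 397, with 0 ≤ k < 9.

4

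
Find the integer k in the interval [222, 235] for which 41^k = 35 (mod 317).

Compute 41^222 mod 317 = 214, then multiply by 41 repeatedly:
  41^222=214  41^223=215  41^224=256  41^225=35
Found 35 at exponent 225.

225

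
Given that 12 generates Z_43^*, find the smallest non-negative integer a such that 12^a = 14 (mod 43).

8

Baby-step giant-step with m = ceil(sqrt(42)) = 7.
Baby table (12^j mod 43 for j=0..6):
  0:1  1:12  2:15  3:8  4:10  5:34  6:21
Giant step factor: 12^(-7) ≡ 7 (mod 43).
Scan 14·7^i mod 43 for i = 0, 1, …:
  i=0: 14   i=1: 12
Match at i=1, j=1: a = 1·7 + 1 = 8.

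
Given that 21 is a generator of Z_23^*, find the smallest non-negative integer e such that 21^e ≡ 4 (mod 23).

Successive powers of 21 modulo 23:
  21^0=1  21^1=21  21^2=4
So 21^2 ≡ 4 (mod 23), giving e = 2.

2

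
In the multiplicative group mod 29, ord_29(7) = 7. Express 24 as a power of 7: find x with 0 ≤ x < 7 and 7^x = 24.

Successive powers of 7 modulo 29:
  7^0=1  7^1=7  7^2=20  7^3=24
So 7^3 ≡ 24 (mod 29), giving x = 3.

3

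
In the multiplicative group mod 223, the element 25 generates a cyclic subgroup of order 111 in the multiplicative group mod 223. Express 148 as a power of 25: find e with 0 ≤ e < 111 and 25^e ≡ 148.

Baby-step giant-step with m = ceil(sqrt(111)) = 11.
Baby table (25^j mod 223 for j=0..10):
  0:1  1:25  2:179  3:15  4:152  5:9  6:2  7:50
  8:135  9:30  10:81
Giant step factor: 25^(-11) ≡ 62 (mod 223).
Scan 148·62^i mod 223 for i = 0, 1, …:
  i=0: 148   i=1: 33   i=2: 39   i=3: 188
  i=4: 60   i=5: 152
Match at i=5, j=4: e = 5·11 + 4 = 59.

59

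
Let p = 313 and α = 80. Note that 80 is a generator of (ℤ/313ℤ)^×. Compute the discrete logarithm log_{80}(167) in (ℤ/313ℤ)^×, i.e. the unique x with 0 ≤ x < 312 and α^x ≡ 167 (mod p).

Baby-step giant-step with m = ceil(sqrt(312)) = 18.
Baby table (80^j mod 313 for j=0..17):
  0:1  1:80  2:140  3:245  4:194  5:183  6:242  7:267
  8:76  9:133  10:311  11:153  12:33  13:136  14:238  15:260
  16:142  17:92
Giant step factor: 80^(-18) ≡ 35 (mod 313).
Scan 167·35^i mod 313 for i = 0, 1, …:
  i=0: 167   i=1: 211   i=2: 186   i=3: 250
  i=4: 299   i=5: 136
Match at i=5, j=13: x = 5·18 + 13 = 103.

103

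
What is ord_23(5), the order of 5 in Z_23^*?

22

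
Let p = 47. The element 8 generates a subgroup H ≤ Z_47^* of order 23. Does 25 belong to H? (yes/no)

yes

25 ∈ ⟨8⟩ iff 25^23 ≡ 1 (mod 47), since |⟨8⟩| = 23.
25^23 mod 47 = 1.
Since 1 = 1, 25 lies in the subgroup.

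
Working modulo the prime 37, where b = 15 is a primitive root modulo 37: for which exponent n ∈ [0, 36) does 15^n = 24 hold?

5

Successive powers of 15 modulo 37:
  15^0=1  15^1=15  15^2=3  15^3=8  15^4=9  15^5=24
So 15^5 ≡ 24 (mod 37), giving n = 5.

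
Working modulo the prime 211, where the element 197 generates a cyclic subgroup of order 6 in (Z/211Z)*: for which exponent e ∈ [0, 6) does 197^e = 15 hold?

5

Successive powers of 197 modulo 211:
  197^0=1  197^1=197  197^2=196  197^3=210  197^4=14  197^5=15
So 197^5 ≡ 15 (mod 211), giving e = 5.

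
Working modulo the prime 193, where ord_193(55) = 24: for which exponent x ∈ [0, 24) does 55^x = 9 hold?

3

Successive powers of 55 modulo 193:
  55^0=1  55^1=55  55^2=130  55^3=9
So 55^3 ≡ 9 (mod 193), giving x = 3.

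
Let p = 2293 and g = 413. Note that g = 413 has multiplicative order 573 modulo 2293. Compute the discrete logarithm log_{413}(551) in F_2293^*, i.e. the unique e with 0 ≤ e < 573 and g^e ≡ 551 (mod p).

Baby-step giant-step with m = ceil(sqrt(573)) = 24.
Baby table (413^j mod 2293 for j=0..23):
  0:1  1:413  2:887  3:1744  4:270  5:1446  6:1018  7:815
  8:1817  9:610  10:1993  11:2215  12:2181  13:1897  14:1548  15:1870
  16:1862  17:851  18:634  19:440  20:573  21:470  22:1498  23:1857
Giant step factor: 413^(-24) ≡ 2276 (mod 2293).
Scan 551·2276^i mod 2293 for i = 0, 1, …:
  i=0: 551   i=1: 2098   i=2: 1022   i=3: 970
  i=4: 1854   i=5: 584   i=6: 1537   i=7: 1387
  i=8: 1644   i=9: 1861     …   i=15: 1450
  i=16: 573
Match at i=16, j=20: e = 16·24 + 20 = 404.

404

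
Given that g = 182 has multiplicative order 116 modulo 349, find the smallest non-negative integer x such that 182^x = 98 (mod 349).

101

Baby-step giant-step with m = ceil(sqrt(116)) = 11.
Baby table (182^j mod 349 for j=0..10):
  0:1  1:182  2:318  3:291  4:263  5:53  6:223  7:102
  8:67  9:328  10:17
Giant step factor: 182^(-11) ≡ 297 (mod 349).
Scan 98·297^i mod 349 for i = 0, 1, …:
  i=0: 98   i=1: 139   i=2: 101   i=3: 332
  i=4: 186   i=5: 100   i=6: 35   i=7: 274
  i=8: 61   i=9: 318
Match at i=9, j=2: x = 9·11 + 2 = 101.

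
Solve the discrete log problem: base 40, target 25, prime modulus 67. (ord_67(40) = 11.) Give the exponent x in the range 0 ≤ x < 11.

9

Successive powers of 40 modulo 67:
  40^0=1  40^1=40  40^2=59  40^3=15  40^4=64  40^5=14
  40^6=24  40^7=22  40^8=9  40^9=25
So 40^9 ≡ 25 (mod 67), giving x = 9.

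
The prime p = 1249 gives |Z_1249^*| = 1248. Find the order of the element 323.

416

The order of 323 must divide p − 1 = 1248 = 2^5 · 3 · 13.
Divisors: 1, 2, 3, 4, 6, 8, 12, 13, 16, 24, 26, 32, 39, 48, 52, 78, 96, 104, 156, 208, 312, 416, 624, 1248.
Check each in increasing order: 323^1 ≡ 323;  323^2 ≡ 662;  323^3 ≡ 247;  323^4 ≡ 1094;  323^6 ≡ 1057;  323^8 ≡ 294;  323^12 ≡ 643;  323^13 ≡ 355;  323^16 ≡ 255;  323^24 ≡ 30;  323^26 ≡ 1125;  323^32 ≡ 77;  323^39 ≡ 944;  323^48 ≡ 900;  323^52 ≡ 388;  323^78 ≡ 599;  323^96 ≡ 648;  323^104 ≡ 664;  323^156 ≡ 338;  323^208 ≡ 1248;  323^312 ≡ 585;  323^416 ≡ 1.
Smallest exponent giving 1 is 416.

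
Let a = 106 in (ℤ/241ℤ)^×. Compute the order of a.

20

The order of 106 must divide p − 1 = 240 = 2^4 · 3 · 5.
Divisors: 1, 2, 3, 4, 5, 6, 8, 10, 12, 15, 16, 20, 24, 30, 40, 48, 60, 80, 120, 240.
Check each in increasing order: 106^1 ≡ 106;  106^2 ≡ 150;  106^3 ≡ 235;  106^4 ≡ 87;  106^5 ≡ 64;  106^6 ≡ 36;  106^8 ≡ 98;  106^10 ≡ 240;  106^12 ≡ 91;  106^15 ≡ 177;  106^16 ≡ 205;  106^20 ≡ 1.
Smallest exponent giving 1 is 20.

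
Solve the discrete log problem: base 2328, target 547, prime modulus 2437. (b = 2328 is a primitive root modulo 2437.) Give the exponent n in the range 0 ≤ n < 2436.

420

Baby-step giant-step with m = ceil(sqrt(2436)) = 50.
Baby table (2328^j mod 2437 for j=0..49):
  0:1  1:2328  2:2133  3:1455  4:2247  5:1214  6:1709  7:1368
  8:1982  9:855  10:1848  11:839  12:1155  13:829  14:2245  15:1432
  16:2317  17:895  18:2362  19:864  20:867  21:540  22:2065  23:1556
  24:986  25:2191  26:7  27:1674  28:309  29:437  30:1107  31:1187
  32:2215  33:2265  34:1689  35:1111  36:751  37:999  38:774  39:929
  40:1093  41:276  42:1597  43:1391  44:1912  45:1174  46:1195  47:1343
  48:2270  49:1144
Giant step factor: 2328^(-50) ≡ 143 (mod 2437).
Scan 547·143^i mod 2437 for i = 0, 1, …:
  i=0: 547   i=1: 237   i=2: 2210   i=3: 1657
  i=4: 562   i=5: 2382   i=6: 1883   i=7: 1199
  i=8: 867
Match at i=8, j=20: n = 8·50 + 20 = 420.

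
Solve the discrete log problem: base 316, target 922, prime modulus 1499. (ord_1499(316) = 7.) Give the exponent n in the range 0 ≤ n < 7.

2

Successive powers of 316 modulo 1499:
  316^0=1  316^1=316  316^2=922
So 316^2 ≡ 922 (mod 1499), giving n = 2.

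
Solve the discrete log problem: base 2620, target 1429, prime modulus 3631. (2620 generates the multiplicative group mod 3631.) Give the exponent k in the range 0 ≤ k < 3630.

Baby-step giant-step with m = ceil(sqrt(3630)) = 61.
Baby table (2620^j mod 3631 for j=0..60):
  0:1  1:2620  2:1810  3:114  4:938  5:3004  6:2103  7:1633
  8:1142  9:96  10:981  11:3103  12:51  13:2904  14:1535  15:2183
  16:635  17:702  18:1954  19:3401  20:146  21:1265  22:2828  23:2120
  24:2601  25:2864  26:2034  27:2403  28:3337  29:3123  30:1617  31:2794
  32:184  33:2788  34:2619  35:2821  36:1935  37:824  38:2066  39:2730
  40:3161  41:3140  42:2585  43:885  44:2122  45:579  46:2853  47:2262
  48:648  49:2083  50:67  51:1252  52:1447  53:376  54:1119  55:1563
  56:2923  57:481  58:263  59:2801  60:369
Giant step factor: 2620^(-61) ≡ 2974 (mod 3631).
Scan 1429·2974^i mod 3631 for i = 0, 1, …:
  i=0: 1429   i=1: 1576   i=2: 3034   i=3: 81
  i=4: 1248   i=5: 670   i=6: 2792   i=7: 2942
  i=8: 2429   i=9: 1787     …   i=48: 2017
  i=49: 146
Match at i=49, j=20: k = 49·61 + 20 = 3009.

3009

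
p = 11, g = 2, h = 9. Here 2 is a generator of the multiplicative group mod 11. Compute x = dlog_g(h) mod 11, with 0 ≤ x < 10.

6

Successive powers of 2 modulo 11:
  2^0=1  2^1=2  2^2=4  2^3=8  2^4=5  2^5=10
  2^6=9
So 2^6 ≡ 9 (mod 11), giving x = 6.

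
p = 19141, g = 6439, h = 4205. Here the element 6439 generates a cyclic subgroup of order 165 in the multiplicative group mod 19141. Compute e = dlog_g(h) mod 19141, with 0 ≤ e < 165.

69

Baby-step giant-step with m = ceil(sqrt(165)) = 13.
Baby table (6439^j mod 19141 for j=0..12):
  0:1  1:6439  2:1315  3:6963  4:6535  5:6947  6:18357  7:5048
  8:2654  9:15334  10:6348  11:8737  12:2144
Giant step factor: 6439^(-13) ≡ 11867 (mod 19141).
Scan 4205·11867^i mod 19141 for i = 0, 1, …:
  i=0: 4205   i=1: 148   i=2: 14485   i=3: 7315
  i=4: 2670   i=5: 6535
Match at i=5, j=4: e = 5·13 + 4 = 69.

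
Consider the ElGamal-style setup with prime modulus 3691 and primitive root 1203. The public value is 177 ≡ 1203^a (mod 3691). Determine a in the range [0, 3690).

Baby-step giant-step with m = ceil(sqrt(3690)) = 61.
Baby table (1203^j mod 3691 for j=0..60):
  0:1  1:1203  2:337  3:3092  4:2839  5:1142  6:774  7:990
  8:2468  9:1440  10:1241  11:1759  12:1134  13:2223  14:1985  15:3569
  16:874  17:3178  18:2949  19:596  20:934  21:1538  22:1023  23:1566
  24:1488  25:3620  26:3171  27:1910  28:1928  29:1436  30:120  31:411
  32:3530  33:1940  34:1108  35:473  36:605  37:688  38:880  39:3014
  40:1280  41:693  42:3204  43:1008  44:1976  45:124  46:1532  47:1187
  48:3235  49:1391  50:1350  51:10  52:957  53:3370  54:1392  55:2553
  56:347  57:358  58:2518  59:2534  60:3327
Giant step factor: 1203^(-61) ≡ 2849 (mod 3691).
Scan 177·2849^i mod 3691 for i = 0, 1, …:
  i=0: 177   i=1: 2297   i=2: 10
Match at i=2, j=51: a = 2·61 + 51 = 173.

173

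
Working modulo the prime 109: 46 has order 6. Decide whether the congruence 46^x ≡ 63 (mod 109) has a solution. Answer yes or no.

⟨46⟩ has order 6; its elements mod 109 are {1, 45, 46, 63, 64, 108}.
63 is in this set.

yes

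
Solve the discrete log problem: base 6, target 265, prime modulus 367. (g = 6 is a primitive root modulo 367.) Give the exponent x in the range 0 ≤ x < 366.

Baby-step giant-step with m = ceil(sqrt(366)) = 20.
Baby table (6^j mod 367 for j=0..19):
  0:1  1:6  2:36  3:216  4:195  5:69  6:47  7:282
  8:224  9:243  10:357  11:307  12:7  13:42  14:252  15:44
  16:264  17:116  18:329  19:139
Giant step factor: 6^(-20) ≡ 356 (mod 367).
Scan 265·356^i mod 367 for i = 0, 1, …:
  i=0: 265   i=1: 21   i=2: 136   i=3: 339
  i=4: 308   i=5: 282
Match at i=5, j=7: x = 5·20 + 7 = 107.

107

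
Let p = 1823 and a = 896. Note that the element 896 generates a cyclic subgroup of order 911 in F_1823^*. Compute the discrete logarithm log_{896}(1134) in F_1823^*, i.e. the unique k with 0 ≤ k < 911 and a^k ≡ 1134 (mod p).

548

Baby-step giant-step with m = ceil(sqrt(911)) = 31.
Baby table (896^j mod 1823 for j=0..30):
  0:1  1:896  2:696  3:150  4:1321  5:489  6:624  7:1266
  8:430  9:627  10:308  11:695  12:1077  13:625  14:339  15:1126
  16:777  17:1629  18:1184  19:1701  20:68  21:769  22:1753  23:1085
  24:501  25:438  26:503  27:407  28:72  29:707  30:891
Giant step factor: 896^(-31) ≡ 1572 (mod 1823).
Scan 1134·1572^i mod 1823 for i = 0, 1, …:
  i=0: 1134   i=1: 1577   i=2: 1587   i=3: 900
  i=4: 152   i=5: 131   i=6: 1756   i=7: 410
  i=8: 1001   i=9: 323     …   i=16: 1435
  i=17: 769
Match at i=17, j=21: k = 17·31 + 21 = 548.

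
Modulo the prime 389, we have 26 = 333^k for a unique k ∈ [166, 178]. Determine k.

173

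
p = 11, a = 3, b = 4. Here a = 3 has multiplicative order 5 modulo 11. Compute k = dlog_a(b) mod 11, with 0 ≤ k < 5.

Successive powers of 3 modulo 11:
  3^0=1  3^1=3  3^2=9  3^3=5  3^4=4
So 3^4 ≡ 4 (mod 11), giving k = 4.

4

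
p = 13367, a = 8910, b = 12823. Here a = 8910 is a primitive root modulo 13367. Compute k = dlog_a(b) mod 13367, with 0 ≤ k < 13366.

2356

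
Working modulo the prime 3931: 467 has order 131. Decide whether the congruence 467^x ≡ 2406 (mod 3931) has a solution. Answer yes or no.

no

2406 ∈ ⟨467⟩ iff 2406^131 ≡ 1 (mod 3931), since |⟨467⟩| = 131.
2406^131 mod 3931 = 2950.
Since 2950 ≠ 1, 2406 does not lie in the subgroup.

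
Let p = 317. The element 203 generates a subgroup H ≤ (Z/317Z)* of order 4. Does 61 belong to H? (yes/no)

⟨203⟩ has order 4; its elements mod 317 are {1, 114, 203, 316}.
61 is not in this set.

no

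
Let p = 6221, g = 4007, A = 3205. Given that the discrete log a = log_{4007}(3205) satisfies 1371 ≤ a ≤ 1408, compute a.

Compute 4007^1371 mod 6221 = 5659, then multiply by 4007 repeatedly:
  4007^1371=5659  4007^1372=68  4007^1373=4973  4007^1374=948  4007^1375=3826
  4007^1376=2238  4007^1377=3205
Found 3205 at exponent 1377.

1377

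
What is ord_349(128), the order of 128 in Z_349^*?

The order of 128 must divide p − 1 = 348 = 2^2 · 3 · 29.
Divisors: 1, 2, 3, 4, 6, 12, 29, 58, 87, 116, 174, 348.
Check each in increasing order: 128^1 ≡ 128;  128^2 ≡ 330;  128^3 ≡ 11;  128^4 ≡ 12;  128^6 ≡ 121;  128^12 ≡ 332;  128^29 ≡ 325;  128^58 ≡ 227;  128^87 ≡ 136;  128^116 ≡ 226;  128^174 ≡ 348;  128^348 ≡ 1.
Smallest exponent giving 1 is 348.

348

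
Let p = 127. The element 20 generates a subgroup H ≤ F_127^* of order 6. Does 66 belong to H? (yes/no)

no

⟨20⟩ has order 6; its elements mod 127 are {1, 19, 20, 107, 108, 126}.
66 is not in this set.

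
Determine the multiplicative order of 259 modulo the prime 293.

292

The order of 259 must divide p − 1 = 292 = 2^2 · 73.
Divisors: 1, 2, 4, 73, 146, 292.
Check each in increasing order: 259^1 ≡ 259;  259^2 ≡ 277;  259^4 ≡ 256;  259^73 ≡ 155;  259^146 ≡ 292;  259^292 ≡ 1.
Smallest exponent giving 1 is 292.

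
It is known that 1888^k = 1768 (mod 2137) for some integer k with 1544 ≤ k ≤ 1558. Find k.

Compute 1888^1544 mod 2137 = 712, then multiply by 1888 repeatedly:
  1888^1544=712  1888^1545=83  1888^1546=703  1888^1547=187  1888^1548=451
  1888^1549=962  1888^1550=1943  1888^1551=1292  1888^1552=979  1888^1553=1984
  1888^1554=1768
Found 1768 at exponent 1554.

1554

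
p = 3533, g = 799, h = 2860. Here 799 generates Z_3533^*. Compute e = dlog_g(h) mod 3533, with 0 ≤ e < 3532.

Baby-step giant-step with m = ceil(sqrt(3532)) = 60.
Baby table (799^j mod 3533 for j=0..59):
  0:1  1:799  2:2461  3:1991  4:959  5:3113  6:55  7:1549
  8:1101  9:3515  10:3283  11:1631  12:3025  13:403  14:494  15:2543
  16:382  17:1380  18:324  19:967  20:2439  21:2078  22:3345  23:1707
  24:155  25:190  26:3424  27:1234  28:259  29:2027  30:1459  31:3384
  32:1071  33:743  34:113  35:1962  36:2519  37:2404  38:2377  39:2002
  40:2682  41:1920  42:758  43:1499  44:14  45:587  46:2657  47:3143
  48:2827  49:1186  50:770  51:488  52:1282  53:3281  54:33  55:1636
  56:3487  57:2109  58:3383  59:272
Giant step factor: 799^(-60) ≡ 1894 (mod 3533).
Scan 2860·1894^i mod 3533 for i = 0, 1, …:
  i=0: 2860   i=1: 751   i=2: 2128   i=3: 2812
  i=4: 1697   i=5: 2621   i=6: 309   i=7: 2301
  i=8: 1905   i=9: 877     …   i=50: 1003
  i=51: 2461
Match at i=51, j=2: e = 51·60 + 2 = 3062.

3062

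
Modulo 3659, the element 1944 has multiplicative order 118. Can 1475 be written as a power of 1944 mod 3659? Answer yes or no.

1475 ∈ ⟨1944⟩ iff 1475^118 ≡ 1 (mod 3659), since |⟨1944⟩| = 118.
1475^118 mod 3659 = 2727.
Since 2727 ≠ 1, 1475 does not lie in the subgroup.

no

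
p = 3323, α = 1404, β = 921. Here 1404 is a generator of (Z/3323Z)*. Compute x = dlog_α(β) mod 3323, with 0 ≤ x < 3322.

Baby-step giant-step with m = ceil(sqrt(3322)) = 58.
Baby table (1404^j mod 3323 for j=0..57):
  0:1  1:1404  2:677  3:130  4:3078  5:1612  6:285  7:1380
  8:211  9:497  10:3281  11:846  12:1473  13:1186  14:321  15:2079
  16:1322  17:1854  18:1107  19:2387  20:1764  21:1021  22:1271  23:33
  24:3133  25:2403  26:967  27:1884  28:28  29:2759  30:2341  31:317
  32:3109  33:1937  34:1334  35:2087  36:2585  37:624  38:2147  39:427
  40:1368  41:3301  42:2342  43:1721  44:463  45:2067  46:1089  47:376
  48:2870  49:2004  50:2358  51:924  52:1326  53:824  54:492  55:2907
  56:784  57:823
Giant step factor: 1404^(-58) ≡ 1002 (mod 3323).
Scan 921·1002^i mod 3323 for i = 0, 1, …:
  i=0: 921   i=1: 2371   i=2: 3120   i=3: 2620
  i=4: 70   i=5: 357   i=6: 2153   i=7: 679
  i=8: 2466   i=9: 1943     …   i=36: 3088
  i=37: 463
Match at i=37, j=44: x = 37·58 + 44 = 2190.

2190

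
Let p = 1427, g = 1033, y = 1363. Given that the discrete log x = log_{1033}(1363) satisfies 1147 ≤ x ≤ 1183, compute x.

1153

Compute 1033^1147 mod 1427 = 314, then multiply by 1033 repeatedly:
  1033^1147=314  1033^1148=433  1033^1149=638  1033^1150=1207  1033^1151=1060
  1033^1152=471  1033^1153=1363
Found 1363 at exponent 1153.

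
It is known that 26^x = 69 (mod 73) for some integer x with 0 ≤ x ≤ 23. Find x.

4

Compute 26^0 mod 73 = 1, then multiply by 26 repeatedly:
  26^0=1  26^1=26  26^2=19  26^3=56  26^4=69
Found 69 at exponent 4.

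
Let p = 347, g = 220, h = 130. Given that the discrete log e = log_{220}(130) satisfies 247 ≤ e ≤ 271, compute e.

Compute 220^247 mod 347 = 291, then multiply by 220 repeatedly:
  220^247=291  220^248=172  220^249=17  220^250=270  220^251=63
  220^252=327  220^253=111  220^254=130
Found 130 at exponent 254.

254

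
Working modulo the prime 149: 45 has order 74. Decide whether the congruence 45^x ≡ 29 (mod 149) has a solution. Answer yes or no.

29 ∈ ⟨45⟩ iff 29^74 ≡ 1 (mod 149), since |⟨45⟩| = 74.
29^74 mod 149 = 1.
Since 1 = 1, 29 lies in the subgroup.

yes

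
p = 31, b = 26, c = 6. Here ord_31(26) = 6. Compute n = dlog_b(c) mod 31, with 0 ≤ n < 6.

5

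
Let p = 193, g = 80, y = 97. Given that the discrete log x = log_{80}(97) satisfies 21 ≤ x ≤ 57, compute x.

Compute 80^21 mod 193 = 105, then multiply by 80 repeatedly:
  80^21=105  80^22=101  80^23=167  80^24=43  80^25=159
  80^26=175  80^27=104  80^28=21  80^29=136  80^30=72
  80^31=163  80^32=109  80^33=35  80^34=98  80^35=120
  80^36=143  80^37=53  80^38=187  80^39=99  80^40=7
  80^41=174  80^42=24  80^43=183  80^44=165  80^45=76
  80^46=97
Found 97 at exponent 46.

46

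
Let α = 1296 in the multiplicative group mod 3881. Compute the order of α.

194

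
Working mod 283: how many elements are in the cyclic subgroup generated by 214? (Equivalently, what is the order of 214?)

141

The order of 214 must divide p − 1 = 282 = 2 · 3 · 47.
Divisors: 1, 2, 3, 6, 47, 94, 141, 282.
Check each in increasing order: 214^1 ≡ 214;  214^2 ≡ 233;  214^3 ≡ 54;  214^6 ≡ 86;  214^47 ≡ 238;  214^94 ≡ 44;  214^141 ≡ 1.
Smallest exponent giving 1 is 141.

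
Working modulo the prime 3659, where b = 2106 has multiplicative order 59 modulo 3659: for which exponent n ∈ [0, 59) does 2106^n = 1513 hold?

Baby-step giant-step with m = ceil(sqrt(59)) = 8.
Baby table (2106^j mod 3659 for j=0..7):
  0:1  1:2106  2:528  3:3291  4:700  5:3282  6:41  7:2189
Giant step factor: 2106^(-8) ≡ 562 (mod 3659).
Scan 1513·562^i mod 3659 for i = 0, 1, …:
  i=0: 1513   i=1: 1418   i=2: 2913   i=3: 1533
  i=4: 1681   i=5: 700
Match at i=5, j=4: n = 5·8 + 4 = 44.

44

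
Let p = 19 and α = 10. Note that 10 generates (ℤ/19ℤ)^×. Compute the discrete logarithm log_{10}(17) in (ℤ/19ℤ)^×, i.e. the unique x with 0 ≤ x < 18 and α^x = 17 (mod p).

8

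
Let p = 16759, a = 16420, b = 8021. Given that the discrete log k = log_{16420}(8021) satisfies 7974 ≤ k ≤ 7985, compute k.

Compute 16420^7974 mod 16759 = 10993, then multiply by 16420 repeatedly:
  16420^7974=10993  16420^7975=10630  16420^7976=16374  16420^7977=13202  16420^7978=15934
  16420^7979=11531  16420^7980=12597  16420^7981=3162  16420^7982=658  16420^7983=11564
  16420^7984=1410  16420^7985=8021
Found 8021 at exponent 7985.

7985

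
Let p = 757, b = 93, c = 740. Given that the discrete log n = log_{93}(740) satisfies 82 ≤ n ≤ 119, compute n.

118

Compute 93^82 mod 757 = 308, then multiply by 93 repeatedly:
  93^82=308  93^83=635  93^84=9  93^85=80  93^86=627
  93^87=22  93^88=532  93^89=271  93^90=222  93^91=207
  93^92=326  93^93=38  93^94=506  93^95=124  93^96=177
  93^97=564  93^98=219  93^99=685  93^100=117  93^101=283
  93^102=581  93^103=286  93^104=103  93^105=495  93^106=615
  93^107=420  93^108=453  93^109=494  93^110=522  93^111=98
  93^112=30  93^113=519  93^114=576  93^115=578  93^116=7
  93^117=651  93^118=740
Found 740 at exponent 118.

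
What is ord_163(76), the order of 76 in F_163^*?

The order of 76 must divide p − 1 = 162 = 2 · 3^4.
Divisors: 1, 2, 3, 6, 9, 18, 27, 54, 81, 162.
Check each in increasing order: 76^1 ≡ 76;  76^2 ≡ 71;  76^3 ≡ 17;  76^6 ≡ 126;  76^9 ≡ 23;  76^18 ≡ 40;  76^27 ≡ 105;  76^54 ≡ 104;  76^81 ≡ 162;  76^162 ≡ 1.
Smallest exponent giving 1 is 162.

162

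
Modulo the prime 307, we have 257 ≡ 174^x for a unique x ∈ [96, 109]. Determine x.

Compute 174^96 mod 307 = 54, then multiply by 174 repeatedly:
  174^96=54  174^97=186  174^98=129  174^99=35  174^100=257
Found 257 at exponent 100.

100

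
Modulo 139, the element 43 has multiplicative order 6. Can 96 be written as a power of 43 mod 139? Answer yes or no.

⟨43⟩ has order 6; its elements mod 139 are {1, 42, 43, 96, 97, 138}.
96 is in this set.

yes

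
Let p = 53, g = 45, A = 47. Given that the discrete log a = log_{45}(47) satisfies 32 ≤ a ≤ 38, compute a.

32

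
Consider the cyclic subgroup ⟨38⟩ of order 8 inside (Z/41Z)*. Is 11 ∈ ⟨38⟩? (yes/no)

no

11 ∈ ⟨38⟩ iff 11^8 ≡ 1 (mod 41), since |⟨38⟩| = 8.
11^8 mod 41 = 16.
Since 16 ≠ 1, 11 does not lie in the subgroup.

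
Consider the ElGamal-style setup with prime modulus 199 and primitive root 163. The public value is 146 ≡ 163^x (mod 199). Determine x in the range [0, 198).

47

Baby-step giant-step with m = ceil(sqrt(198)) = 15.
Baby table (163^j mod 199 for j=0..14):
  0:1  1:163  2:102  3:109  4:56  5:173  6:140  7:134
  8:151  9:136  10:79  11:141  12:98  13:54  14:46
Giant step factor: 163^(-15) ≡ 171 (mod 199).
Scan 146·171^i mod 199 for i = 0, 1, …:
  i=0: 146   i=1: 91   i=2: 39   i=3: 102
Match at i=3, j=2: x = 3·15 + 2 = 47.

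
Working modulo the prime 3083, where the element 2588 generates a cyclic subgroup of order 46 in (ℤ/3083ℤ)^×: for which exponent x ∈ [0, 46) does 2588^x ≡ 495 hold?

Successive powers of 2588 modulo 3083:
  2588^0=1  2588^1=2588  2588^2=1468  2588^3=928  2588^4=7  2588^5=2701
  2588^6=1027  2588^7=330  2588^8=49  2588^9=409  2588^10=1023  2588^11=2310
  2588^12=343  2588^13=2863  2588^14=995  2588^15=755  2588^16=2401  2588^17=1543
  2588^18=799  2588^19=2202  2588^20=1392  2588^21=1552  2588^22=2510  2588^23=3082
  2588^24=495
So 2588^24 ≡ 495 (mod 3083), giving x = 24.

24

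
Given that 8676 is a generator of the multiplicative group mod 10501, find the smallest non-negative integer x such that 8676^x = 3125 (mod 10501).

7160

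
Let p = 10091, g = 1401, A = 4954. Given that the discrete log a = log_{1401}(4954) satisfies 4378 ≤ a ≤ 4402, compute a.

4401

Compute 1401^4378 mod 10091 = 3830, then multiply by 1401 repeatedly:
  1401^4378=3830  1401^4379=7509  1401^4380=5287  1401^4381=293  1401^4382=6853
  1401^4383=4512  1401^4384=4346  1401^4385=3873  1401^4386=7206  1401^4387=4606
  1401^4388=4857  1401^4389=3323  1401^4390=3572  1401^4391=9327  1401^4392=9373
  1401^4393=3182  1401^4394=7851  1401^4395=61  1401^4396=4733  1401^4397=1146
  1401^4398=1077  1401^4399=5318  1401^4400=3360  1401^4401=4954
Found 4954 at exponent 4401.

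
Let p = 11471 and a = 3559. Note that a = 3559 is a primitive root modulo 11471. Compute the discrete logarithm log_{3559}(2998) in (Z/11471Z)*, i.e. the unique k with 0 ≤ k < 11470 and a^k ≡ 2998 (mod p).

9468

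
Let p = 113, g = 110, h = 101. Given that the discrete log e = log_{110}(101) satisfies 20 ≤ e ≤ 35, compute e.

25

Compute 110^20 mod 113 = 14, then multiply by 110 repeatedly:
  110^20=14  110^21=71  110^22=13  110^23=74  110^24=4
  110^25=101
Found 101 at exponent 25.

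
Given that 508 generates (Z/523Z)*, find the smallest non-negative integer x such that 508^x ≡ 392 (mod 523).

Baby-step giant-step with m = ceil(sqrt(522)) = 23.
Baby table (508^j mod 523 for j=0..22):
  0:1  1:508  2:225  3:286  4:417  5:21  6:208  7:18
  8:253  9:389  10:441  11:184  12:378  13:83  14:324  15:370
  16:203  17:93  18:174  19:5  20:448  21:79  22:384
Giant step factor: 508^(-23) ≡ 224 (mod 523).
Scan 392·224^i mod 523 for i = 0, 1, …:
  i=0: 392   i=1: 467   i=2: 8   i=3: 223
  i=4: 267   i=5: 186   i=6: 347   i=7: 324
Match at i=7, j=14: x = 7·23 + 14 = 175.

175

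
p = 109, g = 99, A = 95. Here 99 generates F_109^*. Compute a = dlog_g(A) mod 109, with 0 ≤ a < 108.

Baby-step giant-step with m = ceil(sqrt(108)) = 11.
Baby table (99^j mod 109 for j=0..10):
  0:1  1:99  2:100  3:90  4:81  5:62  6:34  7:96
  8:21  9:8  10:29
Giant step factor: 99^(-11) ≡ 56 (mod 109).
Scan 95·56^i mod 109 for i = 0, 1, …:
  i=0: 95   i=1: 88   i=2: 23   i=3: 89
  i=4: 79   i=5: 64   i=6: 96
Match at i=6, j=7: a = 6·11 + 7 = 73.

73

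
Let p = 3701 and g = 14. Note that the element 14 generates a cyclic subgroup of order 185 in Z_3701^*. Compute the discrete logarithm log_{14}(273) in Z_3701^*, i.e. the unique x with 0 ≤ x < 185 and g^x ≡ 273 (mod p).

Baby-step giant-step with m = ceil(sqrt(185)) = 14.
Baby table (14^j mod 3701 for j=0..13):
  0:1  1:14  2:196  3:2744  4:1406  5:1179  6:1702  7:1622
  8:502  9:3327  10:2166  11:716  12:2622  13:3399
Giant step factor: 14^(-14) ≡ 309 (mod 3701).
Scan 273·309^i mod 3701 for i = 0, 1, …:
  i=0: 273   i=1: 2935   i=2: 170   i=3: 716
Match at i=3, j=11: x = 3·14 + 11 = 53.

53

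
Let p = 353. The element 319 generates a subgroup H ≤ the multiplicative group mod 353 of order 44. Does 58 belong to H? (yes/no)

yes

58 ∈ ⟨319⟩ iff 58^44 ≡ 1 (mod 353), since |⟨319⟩| = 44.
58^44 mod 353 = 1.
Since 1 = 1, 58 lies in the subgroup.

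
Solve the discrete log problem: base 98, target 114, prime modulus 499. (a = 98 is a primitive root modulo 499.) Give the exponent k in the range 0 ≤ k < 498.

Baby-step giant-step with m = ceil(sqrt(498)) = 23.
Baby table (98^j mod 499 for j=0..22):
  0:1  1:98  2:123  3:78  4:159  5:113  6:96  7:426
  8:331  9:3  10:294  11:369  12:234  13:477  14:339  15:288
  16:280  17:494  18:9  19:383  20:109  21:203  22:433
Giant step factor: 98^(-23) ≡ 394 (mod 499).
Scan 114·394^i mod 499 for i = 0, 1, …:
  i=0: 114   i=1: 6   i=2: 368   i=3: 282
  i=4: 330   i=5: 280
Match at i=5, j=16: k = 5·23 + 16 = 131.

131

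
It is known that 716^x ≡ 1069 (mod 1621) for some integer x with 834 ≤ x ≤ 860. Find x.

Compute 716^834 mod 1621 = 576, then multiply by 716 repeatedly:
  716^834=576  716^835=682  716^836=391  716^837=1144  716^838=499
  716^839=664  716^840=471  716^841=68  716^842=58  716^843=1003
  716^844=45  716^845=1421  716^846=1069
Found 1069 at exponent 846.

846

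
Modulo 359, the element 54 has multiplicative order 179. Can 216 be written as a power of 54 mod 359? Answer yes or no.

yes

216 ∈ ⟨54⟩ iff 216^179 ≡ 1 (mod 359), since |⟨54⟩| = 179.
216^179 mod 359 = 1.
Since 1 = 1, 216 lies in the subgroup.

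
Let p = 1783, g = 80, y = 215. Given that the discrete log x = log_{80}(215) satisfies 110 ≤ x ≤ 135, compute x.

Compute 80^110 mod 1783 = 625, then multiply by 80 repeatedly:
  80^110=625  80^111=76  80^112=731  80^113=1424  80^114=1591
  80^115=687  80^116=1470  80^117=1705  80^118=892  80^119=40
  80^120=1417  80^121=1031  80^122=462  80^123=1300  80^124=586
  80^125=522  80^126=751  80^127=1241  80^128=1215  80^129=918
  80^130=337  80^131=215
Found 215 at exponent 131.

131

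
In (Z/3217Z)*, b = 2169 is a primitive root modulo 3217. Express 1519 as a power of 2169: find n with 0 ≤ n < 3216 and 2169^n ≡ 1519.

Baby-step giant-step with m = ceil(sqrt(3216)) = 57.
Baby table (2169^j mod 3217 for j=0..56):
  0:1  1:2169  2:1307  3:706  4:22  5:2680  6:3018  7:2664
  8:484  9:1054  10:2056  11:702  12:997  13:669  14:194  15:2576
  16:2632  17:1850  18:1051  19:1983  20:3215  21:2096  22:603  23:1805
  24:3173  25:1074  26:398  27:1106  28:2249  29:1109  30:2322  31:1813
  32:1223  33:1879  34:2829  35:1282  36:1170  37:2734  38:1115  39:2468
  40:4  41:2242  42:2011  43:2824  44:88  45:1069  46:2421  47:1005
  48:1936  49:999  50:1790  51:2808  52:771  53:2676  54:776  55:653
  56:877
Giant step factor: 2169^(-57) ≡ 716 (mod 3217).
Scan 1519·716^i mod 3217 for i = 0, 1, …:
  i=0: 1519   i=1: 258   i=2: 1359   i=3: 1510
  i=4: 248   i=5: 633   i=6: 2848   i=7: 2807
  i=8: 2404   i=9: 169     …   i=53: 1243
  i=54: 2096
Match at i=54, j=21: n = 54·57 + 21 = 3099.

3099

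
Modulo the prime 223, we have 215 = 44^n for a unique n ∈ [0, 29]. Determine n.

Compute 44^0 mod 223 = 1, then multiply by 44 repeatedly:
  44^0=1  44^1=44  44^2=152  44^3=221  44^4=135
  44^5=142  44^6=4  44^7=176  44^8=162  44^9=215
Found 215 at exponent 9.

9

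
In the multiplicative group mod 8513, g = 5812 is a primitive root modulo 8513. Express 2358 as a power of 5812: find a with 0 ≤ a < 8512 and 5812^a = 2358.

3370

Baby-step giant-step with m = ceil(sqrt(8512)) = 93.
Baby table (5812^j mod 8513 for j=0..92):
  0:1  1:5812  2:8273  3:1252  4:6522  5:5988  6:1112  7:1577
  8:5536  9:4605  10:7901  11:1490  12:2159  13:8459  14:1133  15:4447
  16:496  17:5358  18:142  19:8056  20:8485  21:7524  22:6720  23:7509
  24:4670  25:2596  26:2916  27:6922  28:6739  29:7268  30:110  31:845
  32:7652  33:1512  34:2328  35:3179  36:3138  37:3210  38:4537  39:4283
  40:784  41:2153  42:7639  43:2573  44:5448  45:3929  46:3482  47:1983
  48:7107  49:808  50:5433  51:1879  52:7082  53:229  54:2920  55:4631
  56:5779  57:3763  58:659  59:7771  60:3587  61:7820  62:7446  63:4573
  64:690  65:657  66:4660  67:4067  68:5316  69:2915  70:1110  71:6979
  72:6016  73:2101  74:3370  75:6540  76:8448  77:5305  78:7087  79:3750
  80:1720  81:2378  82:4337  83:8164  84:6219  85:7143  86:5728  87:5306
  88:4386  89:3510  90:2972  91:387  92:1812
Giant step factor: 5812^(-93) ≡ 4753 (mod 8513).
Scan 2358·4753^i mod 8513 for i = 0, 1, …:
  i=0: 2358   i=1: 4466   i=2: 3989   i=3: 1266
  i=4: 7120   i=5: 2185   i=6: 7958   i=7: 1115
  i=8: 4509   i=9: 4056     …   i=35: 2534
  i=36: 6720
Match at i=36, j=22: a = 36·93 + 22 = 3370.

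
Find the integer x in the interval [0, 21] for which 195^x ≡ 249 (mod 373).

10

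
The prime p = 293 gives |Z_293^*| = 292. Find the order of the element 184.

146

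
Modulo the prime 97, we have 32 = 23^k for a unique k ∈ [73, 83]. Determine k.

82

Compute 23^73 mod 97 = 76, then multiply by 23 repeatedly:
  23^73=76  23^74=2  23^75=46  23^76=88  23^77=84
  23^78=89  23^79=10  23^80=36  23^81=52  23^82=32
Found 32 at exponent 82.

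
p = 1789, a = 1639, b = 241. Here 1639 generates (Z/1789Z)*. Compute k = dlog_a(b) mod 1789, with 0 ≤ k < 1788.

Baby-step giant-step with m = ceil(sqrt(1788)) = 43.
Baby table (1639^j mod 1789 for j=0..42):
  0:1  1:1639  2:1032  3:843  4:569  5:522  6:416  7:215
  8:1741  9:44  10:556  11:683  12:1312  13:1779  14:1500  15:414
  16:515  17:1466  18:147  19:1207  20:1428  21:480  22:1349  23:1596
  24:326  25:1192  26:100  27:1101  28:1227  29:217  30:1441  31:319
  32:453  33:32  34:567  35:822  36:141  37:318  38:603  39:789
  40:1513  41:253  42:1408
Giant step factor: 1639^(-43) ≡ 931 (mod 1789).
Scan 241·931^i mod 1789 for i = 0, 1, …:
  i=0: 241   i=1: 746   i=2: 394   i=3: 69
  i=4: 1624   i=5: 239   i=6: 673   i=7: 413
  i=8: 1657   i=9: 549     …   i=40: 837
  i=41: 1032
Match at i=41, j=2: k = 41·43 + 2 = 1765.

1765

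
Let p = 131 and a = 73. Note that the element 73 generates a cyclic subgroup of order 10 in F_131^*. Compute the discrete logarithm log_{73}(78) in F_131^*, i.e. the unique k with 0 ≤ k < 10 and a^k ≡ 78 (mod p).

3

Successive powers of 73 modulo 131:
  73^0=1  73^1=73  73^2=89  73^3=78
So 73^3 ≡ 78 (mod 131), giving k = 3.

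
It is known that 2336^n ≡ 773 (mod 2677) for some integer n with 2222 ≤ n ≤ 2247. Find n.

2245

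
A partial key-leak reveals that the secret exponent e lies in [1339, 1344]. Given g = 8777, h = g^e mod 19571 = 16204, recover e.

1339

Compute 8777^1339 mod 19571 = 16204, then multiply by 8777 repeatedly:
  8777^1339=16204
Found 16204 at exponent 1339.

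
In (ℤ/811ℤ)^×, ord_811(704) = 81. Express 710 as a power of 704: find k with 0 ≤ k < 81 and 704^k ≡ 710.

Baby-step giant-step with m = ceil(sqrt(81)) = 9.
Baby table (704^j mod 811 for j=0..8):
  0:1  1:704  2:95  3:378  4:104  5:226  6:148  7:384
  8:273
Giant step factor: 704^(-9) ≡ 54 (mod 811).
Scan 710·54^i mod 811 for i = 0, 1, …:
  i=0: 710   i=1: 223   i=2: 688   i=3: 657
  i=4: 605   i=5: 230   i=6: 255   i=7: 794
  i=8: 704
Match at i=8, j=1: k = 8·9 + 1 = 73.

73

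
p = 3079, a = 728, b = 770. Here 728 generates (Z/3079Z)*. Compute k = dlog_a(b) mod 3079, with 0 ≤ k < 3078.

3050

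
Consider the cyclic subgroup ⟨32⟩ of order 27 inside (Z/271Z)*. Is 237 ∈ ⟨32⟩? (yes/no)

no

237 ∈ ⟨32⟩ iff 237^27 ≡ 1 (mod 271), since |⟨32⟩| = 27.
237^27 mod 271 = 27.
Since 27 ≠ 1, 237 does not lie in the subgroup.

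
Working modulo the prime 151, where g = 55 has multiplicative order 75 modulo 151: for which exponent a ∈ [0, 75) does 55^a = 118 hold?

50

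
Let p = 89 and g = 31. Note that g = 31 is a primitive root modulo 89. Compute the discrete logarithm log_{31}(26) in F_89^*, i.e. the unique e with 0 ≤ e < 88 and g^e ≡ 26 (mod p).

Baby-step giant-step with m = ceil(sqrt(88)) = 10.
Baby table (31^j mod 89 for j=0..9):
  0:1  1:31  2:71  3:65  4:57  5:76  6:42  7:56
  8:45  9:60
Giant step factor: 31^(-10) ≡ 79 (mod 89).
Scan 26·79^i mod 89 for i = 0, 1, …:
  i=0: 26   i=1: 7   i=2: 19   i=3: 77
  i=4: 31
Match at i=4, j=1: e = 4·10 + 1 = 41.

41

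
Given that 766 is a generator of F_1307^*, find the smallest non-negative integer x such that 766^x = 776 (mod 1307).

628

Baby-step giant-step with m = ceil(sqrt(1306)) = 37.
Baby table (766^j mod 1307 for j=0..36):
  0:1  1:766  2:1220  3:15  4:1034  5:2  6:225  7:1133
  8:30  9:761  10:4  11:450  12:959  13:60  14:215  15:8
  16:900  17:611  18:120  19:430  20:16  21:493  22:1222  23:240
  24:860  25:32  26:986  27:1137  28:480  29:413  30:64  31:665
  32:967  33:960  34:826  35:128  36:23
Giant step factor: 766^(-37) ≡ 1159 (mod 1307).
Scan 776·1159^i mod 1307 for i = 0, 1, …:
  i=0: 776   i=1: 168   i=2: 1276   i=3: 667
  i=4: 616   i=5: 322   i=6: 703   i=7: 516
  i=8: 745   i=9: 835     …   i=15: 44
  i=16: 23
Match at i=16, j=36: x = 16·37 + 36 = 628.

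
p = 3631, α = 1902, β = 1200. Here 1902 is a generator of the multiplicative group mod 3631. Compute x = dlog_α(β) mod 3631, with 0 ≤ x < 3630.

2515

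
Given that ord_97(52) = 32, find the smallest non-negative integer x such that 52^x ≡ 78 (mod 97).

Successive powers of 52 modulo 97:
  52^0=1  52^1=52  52^2=85  52^3=55  52^4=47  52^5=19
  52^6=18  52^7=63  52^8=75  52^9=20  52^10=70  52^11=51
  52^12=33  52^13=67  52^14=89  52^15=69  52^16=96  52^17=45
  52^18=12  52^19=42  52^20=50  52^21=78
So 52^21 ≡ 78 (mod 97), giving x = 21.

21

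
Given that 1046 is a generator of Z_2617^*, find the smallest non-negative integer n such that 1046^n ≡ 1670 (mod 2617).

155

Baby-step giant-step with m = ceil(sqrt(2616)) = 52.
Baby table (1046^j mod 2617 for j=0..51):
  0:1  1:1046  2:210  3:2449  4:2228  5:1358  6:2054  7:2544
  8:2152  9:372  10:1796  11:2227  12:312  13:1844  14:95  15:2541
  16:1631  17:2359  18:2300  19:777  20:1472  21:916  22:314  23:1319
  24:515  25:2205  26:853  27:2458  28:1174  29:631  30:542  31:1660
  32:1289  33:539  34:1139  35:659  36:1043  37:2306  38:1819  39:115
  40:2525  41:597  42:1616  43:2371  44:1767  45:680  46:2073  47:1482
  48:908  49:2414  50:2256  51:1859
Giant step factor: 1046^(-52) ≡ 2081 (mod 2617).
Scan 1670·2081^i mod 2617 for i = 0, 1, …:
  i=0: 1670   i=1: 2511   i=2: 1859
Match at i=2, j=51: n = 2·52 + 51 = 155.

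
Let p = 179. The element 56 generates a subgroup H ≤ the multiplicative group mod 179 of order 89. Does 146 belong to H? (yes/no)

146 ∈ ⟨56⟩ iff 146^89 ≡ 1 (mod 179), since |⟨56⟩| = 89.
146^89 mod 179 = 1.
Since 1 = 1, 146 lies in the subgroup.

yes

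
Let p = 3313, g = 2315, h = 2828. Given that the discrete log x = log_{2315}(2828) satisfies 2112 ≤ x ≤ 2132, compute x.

Compute 2315^2112 mod 3313 = 184, then multiply by 2315 repeatedly:
  2315^2112=184  2315^2113=1896  2315^2114=2828
Found 2828 at exponent 2114.

2114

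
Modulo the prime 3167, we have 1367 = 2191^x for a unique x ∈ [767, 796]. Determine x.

791

Compute 2191^767 mod 3167 = 2567, then multiply by 2191 repeatedly:
  2191^767=2567  2191^768=2872  2191^769=2890  2191^770=1157  2191^771=1387
  2191^772=1764  2191^773=1184  2191^774=371  2191^775=2109  2191^776=166
  2191^777=2668  2191^778=2473  2191^779=2773  2191^780=1337  2191^781=3059
  2191^782=897  2191^783=1787  2191^784=905  2191^785=313  2191^786=1711
  2191^787=2240  2191^788=2157  2191^789=823  2191^790=1170  2191^791=1367
Found 1367 at exponent 791.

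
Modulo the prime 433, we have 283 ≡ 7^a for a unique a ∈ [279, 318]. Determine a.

312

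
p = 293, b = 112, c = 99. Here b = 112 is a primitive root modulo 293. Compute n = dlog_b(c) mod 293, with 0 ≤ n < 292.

Baby-step giant-step with m = ceil(sqrt(292)) = 18.
Baby table (112^j mod 293 for j=0..17):
  0:1  1:112  2:238  3:286  4:95  5:92  6:49  7:214
  8:235  9:243  10:260  11:113  12:57  13:231  14:88  15:187
  16:141  17:263
Giant step factor: 112^(-18) ≡ 216 (mod 293).
Scan 99·216^i mod 293 for i = 0, 1, …:
  i=0: 99   i=1: 288   i=2: 92
Match at i=2, j=5: n = 2·18 + 5 = 41.

41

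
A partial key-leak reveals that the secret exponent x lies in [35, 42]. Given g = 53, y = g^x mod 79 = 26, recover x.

Compute 53^35 mod 79 = 77, then multiply by 53 repeatedly:
  53^35=77  53^36=52  53^37=70  53^38=76  53^39=78
  53^40=26
Found 26 at exponent 40.

40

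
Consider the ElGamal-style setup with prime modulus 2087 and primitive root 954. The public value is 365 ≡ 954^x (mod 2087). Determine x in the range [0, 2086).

50

Baby-step giant-step with m = ceil(sqrt(2086)) = 46.
Baby table (954^j mod 2087 for j=0..45):
  0:1  1:954  2:184  3:228  4:464  5:212  6:1896  7:1442
  8:335  9:279  10:1117  11:1248  12:1002  13:62  14:712  15:973
  16:1614  17:1637  18:622  19:680  20:1750  21:1987  22:602  23:383
  24:157  25:1601  26:1757  27:317  28:1890  29:1979  30:1318  31:998
  32:420  33:2063  34:61  35:1845  36:789  37:1386  38:1173  39:410
  40:871  41:308  42:1652  43:323  44:1353  45:996
Giant step factor: 954^(-46) ≡ 1648 (mod 2087).
Scan 365·1648^i mod 2087 for i = 0, 1, …:
  i=0: 365   i=1: 464
Match at i=1, j=4: x = 1·46 + 4 = 50.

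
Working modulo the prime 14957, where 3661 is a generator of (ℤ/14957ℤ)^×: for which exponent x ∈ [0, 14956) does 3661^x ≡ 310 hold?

7411

Baby-step giant-step with m = ceil(sqrt(14956)) = 123.
Baby table (3661^j mod 14957 for j=0..122):
  0:1  1:3661  2:1449  3:10011  4:5621  5:12606  6:8221  7:3597
  8:6457  9:7017  10:8068  11:11830  12:9115  13:948  14:604  15:12565
  16:7690  17:4016  18:14802  19:911  20:14717  21:3823  22:11208  23:5437
  24:12047  25:10831  26:1284  27:4226  28:5848  29:6061  30:8090  31:2630
  32:11079  33:11792  34:4610  35:5714  36:9068  37:8365  38:7286  39:5715
  40:12729  41:9814  42:2340  43:11336  44:10378  45:3078  46:5937  47:2836
  48:2438  49:11146  50:2810  51:11951  52:3386  53:11750  54:418  55:4684
  56:7402  57:11595  58:1329  59:4444  60:11225  61:7846  62:6766  63:1534
  64:7099  65:9130  66:10992  67:7382  68:13160  69:2263  70:13622  71:3504
  72:9995  73:6873  74:4379  75:12572  76:3403  77:14159  78:10094  79:10344
  80:13217  81:1542  82:6473  83:5765  84:1338  85:7479  86:9309  87:8203
  88:12484  89:10289  90:6303  91:11589  92:9277  93:10707  94:10987  95:4034
  96:5915  97:12036  98:474  99:302  100:13761  101:3845  102:2008  103:7401
  104:7934  105:14837  106:9390  107:5604  108:10197  109:13502  110:12894  111:642
  112:2113  113:2924  114:10509  115:4045  116:1315  117:13018  118:5896  119:2305
  120:2857  121:4534  122:11661
Giant step factor: 3661^(-123) ≡ 11344 (mod 14957).
Scan 310·11344^i mod 14957 for i = 0, 1, …:
  i=0: 310   i=1: 1745   i=2: 7169   i=3: 3927
  i=4: 5942   i=5: 9806   i=6: 4055   i=7: 7145
  i=8: 897   i=9: 4808     …   i=59: 8610
  i=60: 2630
Match at i=60, j=31: x = 60·123 + 31 = 7411.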